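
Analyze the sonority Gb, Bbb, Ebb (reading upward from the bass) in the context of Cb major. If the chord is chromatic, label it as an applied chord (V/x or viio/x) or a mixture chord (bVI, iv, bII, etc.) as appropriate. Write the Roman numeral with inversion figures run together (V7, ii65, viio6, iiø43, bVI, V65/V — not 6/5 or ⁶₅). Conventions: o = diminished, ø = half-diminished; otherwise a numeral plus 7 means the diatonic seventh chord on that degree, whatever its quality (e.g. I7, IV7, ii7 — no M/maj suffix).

bIII6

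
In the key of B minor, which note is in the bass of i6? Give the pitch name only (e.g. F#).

i in B minor has root B; the chord is B-D-F#.
The figure 6 means first inversion — the third is in the bass.

D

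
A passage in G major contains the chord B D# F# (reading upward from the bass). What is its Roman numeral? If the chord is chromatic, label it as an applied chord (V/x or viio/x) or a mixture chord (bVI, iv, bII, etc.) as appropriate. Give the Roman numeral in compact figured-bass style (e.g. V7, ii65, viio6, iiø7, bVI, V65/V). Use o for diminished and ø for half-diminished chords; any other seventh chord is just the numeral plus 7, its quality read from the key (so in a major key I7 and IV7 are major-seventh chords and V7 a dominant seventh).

The pitches B-D#-F# form a major triad rooted on B.
B is not a diatonic chord root with this quality in G major, but it lies a perfect fifth above E (vi), so the chord functions as an applied dominant of vi.

V/vi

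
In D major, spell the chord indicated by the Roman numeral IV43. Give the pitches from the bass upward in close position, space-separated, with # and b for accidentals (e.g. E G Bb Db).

The numeral's case and figure indicate a major seventh chord. In D major its root, scale degree 4, is G.
Stacking thirds from G gives G-B-D-F#.
The figured bass 43 indicates second inversion, placing the fifth (D) in the bass: D-F#-G-B.

D F# G B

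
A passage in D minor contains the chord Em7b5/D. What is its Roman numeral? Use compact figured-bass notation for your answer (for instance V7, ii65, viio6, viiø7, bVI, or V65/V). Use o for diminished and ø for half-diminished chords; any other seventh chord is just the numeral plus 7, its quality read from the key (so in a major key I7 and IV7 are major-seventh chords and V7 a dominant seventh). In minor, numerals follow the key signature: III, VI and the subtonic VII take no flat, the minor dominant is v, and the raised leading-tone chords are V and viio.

The pitches E-G-Bb-D form a half-diminished seventh chord rooted on E.
E is scale degree 2 in D minor, and a half-diminished seventh chord on that degree is written iiø7.
With D in the bass the chord is in third inversion, so the figured bass is 42.

iiø42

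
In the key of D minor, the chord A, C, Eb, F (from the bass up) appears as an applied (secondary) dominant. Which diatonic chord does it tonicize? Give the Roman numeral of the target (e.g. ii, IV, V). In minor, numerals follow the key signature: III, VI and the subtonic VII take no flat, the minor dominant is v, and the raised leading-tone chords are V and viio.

The chord is a dominant seventh chord on F.
A dominant resolves down a perfect fifth: F → Bb. In D minor, Bb is scale degree 6, i.e. VI.

VI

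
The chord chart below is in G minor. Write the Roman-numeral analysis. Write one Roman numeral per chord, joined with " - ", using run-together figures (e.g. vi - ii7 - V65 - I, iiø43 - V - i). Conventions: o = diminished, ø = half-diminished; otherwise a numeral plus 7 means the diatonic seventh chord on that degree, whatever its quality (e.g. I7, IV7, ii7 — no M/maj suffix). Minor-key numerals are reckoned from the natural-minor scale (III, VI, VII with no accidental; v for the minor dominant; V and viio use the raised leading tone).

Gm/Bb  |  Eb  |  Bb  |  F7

i6 - VI - III - VII7

Gm/Bb has root G, degree 1 in G minor, so i6.
Eb has root Eb, degree 6 in G minor, so VI.
Bb: root Bb is the mediant; major triad there is III.
F7 has root F, degree 7 in G minor, so VII7.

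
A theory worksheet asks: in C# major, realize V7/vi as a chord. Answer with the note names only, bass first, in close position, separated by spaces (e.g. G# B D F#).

The slash means an applied dominant: we want the dominant of vi. In C# major, vi is A# minor, and its dominant is built on E#.
Building a dominant seventh chord on E# gives E#-G##-B#-D#.

E# G## B# D#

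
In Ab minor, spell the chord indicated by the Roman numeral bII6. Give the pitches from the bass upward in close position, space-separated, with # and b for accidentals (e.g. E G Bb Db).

Db Fb Bbb

Scale degree 2 in Ab minor is Bb; lowering it a half step gives Bbb. bII6 is the Neapolitan sixth — a major triad on the lowered second degree, here in its customary first inversion.
So the chord is Bbb-Db-Fb, a major triad.
With the 6 figure the chord is in first inversion; from the bass Db upward in close position it reads Db-Fb-Bbb.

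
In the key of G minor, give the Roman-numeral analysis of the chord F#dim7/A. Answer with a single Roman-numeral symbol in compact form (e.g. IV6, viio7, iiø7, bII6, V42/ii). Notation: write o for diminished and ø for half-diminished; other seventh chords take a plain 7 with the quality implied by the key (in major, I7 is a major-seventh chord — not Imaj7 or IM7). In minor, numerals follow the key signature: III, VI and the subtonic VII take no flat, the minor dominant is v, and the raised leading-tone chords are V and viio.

viio65

The pitches F#-A-C-Eb form a fully diminished seventh chord rooted on F#.
F# is scale degree 7 in G minor, and a fully diminished seventh chord on that degree is written viio7.
With A in the bass the chord is in first inversion, so the figured bass is 65.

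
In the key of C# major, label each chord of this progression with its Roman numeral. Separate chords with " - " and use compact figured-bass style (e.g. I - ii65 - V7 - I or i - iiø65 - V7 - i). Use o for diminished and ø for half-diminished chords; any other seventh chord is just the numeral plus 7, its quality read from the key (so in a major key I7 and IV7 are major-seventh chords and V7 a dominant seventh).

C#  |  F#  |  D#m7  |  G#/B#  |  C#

I - IV - ii7 - V6 - I

C#: root C# is the tonic; major triad there is I.
F#: major triad on F# = scale degree 4 → IV.
D#m7 has root D#, degree 2 in C# major, so ii7.
G#/B# has root G#, degree 5 in C# major, so V6.
C#: root C# is the tonic; major triad there is I.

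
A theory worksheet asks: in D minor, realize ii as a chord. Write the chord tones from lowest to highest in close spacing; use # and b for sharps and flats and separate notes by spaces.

E G B

ii is the minor supertonic, borrowed from the parallel major (the Dorian ii). In D minor that root is E.
So the chord is E-G-B.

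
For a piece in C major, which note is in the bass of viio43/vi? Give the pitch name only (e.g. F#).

The applied chord viio43/vi is rooted on G#: G#-B-D-F.
The figure 43 means second inversion — the fifth is in the bass.

D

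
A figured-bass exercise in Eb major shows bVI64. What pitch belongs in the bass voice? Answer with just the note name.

Gb

bVI in Eb major has root Cb; the chord is Cb-Eb-Gb.
The figure 64 means second inversion — the fifth is in the bass.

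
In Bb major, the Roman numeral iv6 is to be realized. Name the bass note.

Gb

iv in Bb major has root Eb; the chord is Eb-Gb-Bb.
The figure 6 means first inversion — the third is in the bass.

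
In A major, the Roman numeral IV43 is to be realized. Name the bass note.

A

IV in A major has root D; the chord is D-F#-A-C#.
The figure 43 means second inversion — the fifth is in the bass.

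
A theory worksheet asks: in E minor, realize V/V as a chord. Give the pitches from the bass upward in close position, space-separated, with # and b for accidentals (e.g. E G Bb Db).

The slash means an applied dominant: we want the dominant of V. In E minor, V is B major, and its dominant is built on F#.
Building a major triad on F# gives F#-A#-C#.

F# A# C#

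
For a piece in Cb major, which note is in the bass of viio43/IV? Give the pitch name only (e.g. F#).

The applied chord viio43/IV is rooted on Eb: Eb-Gb-Bbb-Dbb.
The figure 43 means second inversion — the fifth is in the bass.

Bbb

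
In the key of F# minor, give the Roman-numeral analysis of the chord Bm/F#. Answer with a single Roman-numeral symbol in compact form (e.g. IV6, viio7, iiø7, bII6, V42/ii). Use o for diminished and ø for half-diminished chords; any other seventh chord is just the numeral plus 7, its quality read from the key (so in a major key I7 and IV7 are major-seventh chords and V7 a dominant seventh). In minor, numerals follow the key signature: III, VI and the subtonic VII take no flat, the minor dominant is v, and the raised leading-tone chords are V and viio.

iv64

The pitches B-D-F# form a minor triad rooted on B.
B is scale degree 4 in F# minor, and a minor triad on that degree is written iv.
With F# in the bass the chord is in second inversion, so the figured bass is 64.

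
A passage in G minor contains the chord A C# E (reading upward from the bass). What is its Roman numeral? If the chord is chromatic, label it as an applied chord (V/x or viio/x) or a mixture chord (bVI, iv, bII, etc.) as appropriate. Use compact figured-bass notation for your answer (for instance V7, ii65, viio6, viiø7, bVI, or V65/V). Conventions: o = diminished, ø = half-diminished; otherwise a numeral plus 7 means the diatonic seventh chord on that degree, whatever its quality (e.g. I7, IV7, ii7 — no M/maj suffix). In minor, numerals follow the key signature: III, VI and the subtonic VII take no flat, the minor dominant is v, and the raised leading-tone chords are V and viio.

V/V

The pitches A-C#-E form a major triad rooted on A.
A is not a diatonic chord root with this quality in G minor, but it lies a perfect fifth above D (V), so the chord functions as an applied dominant of V.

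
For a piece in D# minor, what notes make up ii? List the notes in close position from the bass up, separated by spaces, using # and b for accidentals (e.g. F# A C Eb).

E# G# B#

Scale degree 2 in D# minor is E#; here the chord built on it is altered to a minor triad. ii is the minor supertonic, borrowed from the parallel major (the Dorian ii).
So the chord is E#-G#-B#.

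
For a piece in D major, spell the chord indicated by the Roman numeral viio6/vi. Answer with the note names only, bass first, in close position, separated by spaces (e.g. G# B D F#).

C# E A#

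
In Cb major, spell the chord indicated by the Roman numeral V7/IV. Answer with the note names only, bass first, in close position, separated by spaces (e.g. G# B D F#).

Cb Eb Gb Bbb

The slash means an applied dominant: we want the dominant of IV. In Cb major, IV is Fb major, and its dominant is built on Cb.
Building a dominant seventh chord on Cb gives Cb-Eb-Gb-Bbb.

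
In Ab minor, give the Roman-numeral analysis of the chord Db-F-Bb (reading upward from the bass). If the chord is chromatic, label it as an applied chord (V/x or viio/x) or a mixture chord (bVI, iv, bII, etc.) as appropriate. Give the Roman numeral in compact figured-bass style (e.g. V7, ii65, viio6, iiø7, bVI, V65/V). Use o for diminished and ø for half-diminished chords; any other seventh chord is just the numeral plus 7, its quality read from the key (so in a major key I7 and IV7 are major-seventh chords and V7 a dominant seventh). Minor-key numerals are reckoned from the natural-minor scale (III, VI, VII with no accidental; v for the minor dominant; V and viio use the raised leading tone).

The pitches Bb-Db-F form a minor triad rooted on Bb.
Bb is the second degree of Ab minor. This is the minor supertonic, borrowed from the parallel major (the Dorian ii).
With Db in the bass the chord is in first inversion, so the figured bass is 6.

ii6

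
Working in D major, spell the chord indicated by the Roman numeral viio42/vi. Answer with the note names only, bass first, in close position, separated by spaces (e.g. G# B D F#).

G A# C# E

The slash marks an applied leading-tone chord: viio of vi. In D major, vi is B, so the leading tone to it is A#, a half step below.
Building a fully diminished seventh chord on A# gives A#-C#-E-G.
The figured bass 42 indicates third inversion, placing the seventh (G) in the bass: G-A#-C#-E.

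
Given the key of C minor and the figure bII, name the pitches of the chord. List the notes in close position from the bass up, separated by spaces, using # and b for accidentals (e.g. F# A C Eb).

Db F Ab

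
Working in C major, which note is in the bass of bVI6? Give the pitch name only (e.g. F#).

bVI in C major has root Ab; the chord is Ab-C-Eb.
The figure 6 means first inversion — the third is in the bass.

C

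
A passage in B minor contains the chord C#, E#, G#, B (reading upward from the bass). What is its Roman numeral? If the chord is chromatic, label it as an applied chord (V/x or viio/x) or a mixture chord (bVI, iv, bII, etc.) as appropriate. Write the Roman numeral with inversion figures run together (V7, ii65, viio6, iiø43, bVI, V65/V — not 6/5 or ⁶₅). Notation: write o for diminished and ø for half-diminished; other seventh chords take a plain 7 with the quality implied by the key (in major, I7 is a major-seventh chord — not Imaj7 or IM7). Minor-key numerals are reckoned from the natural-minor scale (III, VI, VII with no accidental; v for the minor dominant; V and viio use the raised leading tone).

V7/V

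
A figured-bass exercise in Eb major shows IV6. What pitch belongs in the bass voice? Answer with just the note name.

IV in Eb major has root Ab; the chord is Ab-C-Eb.
The figure 6 means first inversion — the third is in the bass.

C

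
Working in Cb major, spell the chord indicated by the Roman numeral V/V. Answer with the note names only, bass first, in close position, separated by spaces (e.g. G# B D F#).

V/V is a secondary dominant — the dominant triad of V. V in Cb major is Gb, so the applied chord's root is Db, a perfect fifth above.
Building a major triad on Db gives Db-F-Ab.

Db F Ab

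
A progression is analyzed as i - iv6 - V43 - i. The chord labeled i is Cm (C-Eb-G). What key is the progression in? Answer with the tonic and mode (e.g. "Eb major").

i is given as C-Eb-G — a minor triad with root C.
If C is scale degree 1 and the mode makes that degree carry a minor triad, the tonic is C and the mode is minor.

C minor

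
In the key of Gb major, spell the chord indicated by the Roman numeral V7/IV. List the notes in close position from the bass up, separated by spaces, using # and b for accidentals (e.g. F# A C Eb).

The slash means an applied dominant: we want the dominant of IV. In Gb major, IV is Cb major, and its dominant is built on Gb.
Building a dominant seventh chord on Gb gives Gb-Bb-Db-Fb.

Gb Bb Db Fb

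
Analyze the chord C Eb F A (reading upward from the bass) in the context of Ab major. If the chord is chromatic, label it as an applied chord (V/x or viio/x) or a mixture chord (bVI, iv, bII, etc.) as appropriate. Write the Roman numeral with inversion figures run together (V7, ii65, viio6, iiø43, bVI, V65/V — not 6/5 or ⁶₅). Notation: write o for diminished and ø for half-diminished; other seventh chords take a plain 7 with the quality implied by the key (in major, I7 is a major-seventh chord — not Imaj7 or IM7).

V43/ii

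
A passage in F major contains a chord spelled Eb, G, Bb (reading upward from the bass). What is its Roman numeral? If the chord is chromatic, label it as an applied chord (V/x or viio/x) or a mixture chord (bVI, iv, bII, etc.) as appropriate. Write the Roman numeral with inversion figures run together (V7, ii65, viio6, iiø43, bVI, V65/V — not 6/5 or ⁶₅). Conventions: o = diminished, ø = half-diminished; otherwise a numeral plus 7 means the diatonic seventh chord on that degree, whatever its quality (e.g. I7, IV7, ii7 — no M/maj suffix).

bVII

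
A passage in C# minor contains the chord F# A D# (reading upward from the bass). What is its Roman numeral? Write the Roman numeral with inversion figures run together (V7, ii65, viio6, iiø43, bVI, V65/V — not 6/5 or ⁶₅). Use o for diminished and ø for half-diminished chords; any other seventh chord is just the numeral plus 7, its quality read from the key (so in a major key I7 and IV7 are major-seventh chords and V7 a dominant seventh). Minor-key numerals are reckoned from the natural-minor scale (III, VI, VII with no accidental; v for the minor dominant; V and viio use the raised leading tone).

Stacked in thirds the chord is D#-F#-A: a diminished triad on D#.
In C# minor, D# is the supertonic; the diatonic diminished triad there is iio.
With F# in the bass the chord is in first inversion, so the figured bass is 6.

iio6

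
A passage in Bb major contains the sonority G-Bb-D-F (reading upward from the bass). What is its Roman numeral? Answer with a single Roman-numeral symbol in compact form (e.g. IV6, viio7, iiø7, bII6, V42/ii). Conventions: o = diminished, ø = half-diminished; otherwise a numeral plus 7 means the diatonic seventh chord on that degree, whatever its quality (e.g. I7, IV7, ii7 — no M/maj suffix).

vi7

The pitches G-Bb-D-F form a minor seventh chord rooted on G.
G is scale degree 6 in Bb major, and a minor seventh chord on that degree is written vi7.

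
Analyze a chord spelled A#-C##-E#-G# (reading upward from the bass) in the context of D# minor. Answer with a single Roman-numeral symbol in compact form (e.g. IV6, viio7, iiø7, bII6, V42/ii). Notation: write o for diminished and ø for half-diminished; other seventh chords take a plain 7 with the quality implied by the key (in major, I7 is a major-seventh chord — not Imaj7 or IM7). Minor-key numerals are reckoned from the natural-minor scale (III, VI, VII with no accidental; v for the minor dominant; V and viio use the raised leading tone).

The pitches A#-C##-E#-G# form a dominant seventh chord rooted on A#.
In D# minor, A# is the dominant; the diatonic dominant seventh chord there is V7.

V7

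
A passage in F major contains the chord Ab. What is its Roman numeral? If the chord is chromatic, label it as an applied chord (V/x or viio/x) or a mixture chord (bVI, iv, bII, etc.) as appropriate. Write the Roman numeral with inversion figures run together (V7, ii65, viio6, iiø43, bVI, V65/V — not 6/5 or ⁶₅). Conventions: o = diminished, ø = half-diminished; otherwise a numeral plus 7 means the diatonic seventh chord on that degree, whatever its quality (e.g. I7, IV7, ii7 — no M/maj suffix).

Stacked in thirds the chord is Ab-C-Eb: a major triad on Ab.
Ab is the lowered third degree of F major (diatonic 3 would be A). This is a major triad on the lowered third degree, borrowed from the parallel minor.

bIII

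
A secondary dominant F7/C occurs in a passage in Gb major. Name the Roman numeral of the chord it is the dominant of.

iii

The chord is a dominant seventh chord on F.
A dominant resolves down a perfect fifth: F → Bb. In Gb major, Bb is scale degree 3, i.e. iii.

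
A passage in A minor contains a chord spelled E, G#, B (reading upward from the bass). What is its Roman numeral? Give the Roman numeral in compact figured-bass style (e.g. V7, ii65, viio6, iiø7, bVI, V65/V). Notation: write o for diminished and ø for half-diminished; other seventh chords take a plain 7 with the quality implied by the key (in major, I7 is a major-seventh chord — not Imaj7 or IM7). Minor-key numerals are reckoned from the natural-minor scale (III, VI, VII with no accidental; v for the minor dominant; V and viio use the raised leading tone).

V

Stacked in thirds the chord is E-G#-B: a major triad on E.
In A minor, E is the dominant; the diatonic major triad there is V.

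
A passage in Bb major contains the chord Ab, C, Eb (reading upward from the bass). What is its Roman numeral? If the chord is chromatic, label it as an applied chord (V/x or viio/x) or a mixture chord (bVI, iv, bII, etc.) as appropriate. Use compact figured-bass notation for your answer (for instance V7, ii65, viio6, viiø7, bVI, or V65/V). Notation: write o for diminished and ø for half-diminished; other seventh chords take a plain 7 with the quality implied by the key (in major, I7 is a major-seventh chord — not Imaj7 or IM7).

bVII

The pitches Ab-C-Eb form a major triad rooted on Ab.
Ab is the lowered seventh degree of Bb major (diatonic 7 would be A). This is a major triad on the lowered seventh degree (the subtonic), borrowed from the parallel minor.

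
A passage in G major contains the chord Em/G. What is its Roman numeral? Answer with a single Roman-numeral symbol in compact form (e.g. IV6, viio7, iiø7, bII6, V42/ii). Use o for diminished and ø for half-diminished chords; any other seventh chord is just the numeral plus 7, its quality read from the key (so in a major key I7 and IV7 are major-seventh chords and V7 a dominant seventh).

vi6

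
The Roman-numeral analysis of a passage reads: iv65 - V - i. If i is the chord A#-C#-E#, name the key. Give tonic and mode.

i is given as A#-C#-E# — a minor triad with root A#.
If A# is scale degree 1 and the mode makes that degree carry a minor triad, the tonic is A# and the mode is minor.

A# minor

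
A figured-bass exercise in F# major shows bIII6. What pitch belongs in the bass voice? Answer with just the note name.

C#

bIII in F# major has root A; the chord is A-C#-E.
The figure 6 means first inversion — the third is in the bass.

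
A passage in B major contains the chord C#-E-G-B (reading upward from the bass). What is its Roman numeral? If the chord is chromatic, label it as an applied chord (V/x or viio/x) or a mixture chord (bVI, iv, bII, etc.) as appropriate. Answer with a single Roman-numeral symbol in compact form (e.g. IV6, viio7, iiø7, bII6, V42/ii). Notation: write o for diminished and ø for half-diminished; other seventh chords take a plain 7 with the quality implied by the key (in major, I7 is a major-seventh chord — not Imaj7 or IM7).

iiø7

Stacked in thirds the chord is C#-E-G-B: a half-diminished seventh chord on C#.
C# is the second degree of B major. This is the half-diminished supertonic seventh, borrowed from the parallel minor.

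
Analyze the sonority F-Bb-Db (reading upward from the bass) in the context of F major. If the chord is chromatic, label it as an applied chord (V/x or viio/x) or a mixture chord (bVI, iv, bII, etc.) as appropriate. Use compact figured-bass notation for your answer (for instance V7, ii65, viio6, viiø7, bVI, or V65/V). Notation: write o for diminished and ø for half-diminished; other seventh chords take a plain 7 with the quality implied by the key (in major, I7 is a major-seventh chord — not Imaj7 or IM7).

iv64

Stacked in thirds the chord is Bb-Db-F: a minor triad on Bb.
Bb is the fourth degree of F major. This is the minor subdominant, borrowed from the parallel minor.
With F in the bass the chord is in second inversion, so the figured bass is 64.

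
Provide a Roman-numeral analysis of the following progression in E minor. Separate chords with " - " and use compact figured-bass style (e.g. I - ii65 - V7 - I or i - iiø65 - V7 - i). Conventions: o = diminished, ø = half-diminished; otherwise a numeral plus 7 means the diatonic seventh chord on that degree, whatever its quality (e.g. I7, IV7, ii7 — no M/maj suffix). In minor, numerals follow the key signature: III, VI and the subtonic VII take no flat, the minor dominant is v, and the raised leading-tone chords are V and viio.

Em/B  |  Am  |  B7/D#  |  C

Em/B: root E is the tonic; minor triad there is i64.
Am: root A is the subdominant; minor triad there is iv.
B7/D#: root B is the dominant; dominant seventh chord there is V65.
C: major triad on C = scale degree 6 → VI.

i64 - iv - V65 - VI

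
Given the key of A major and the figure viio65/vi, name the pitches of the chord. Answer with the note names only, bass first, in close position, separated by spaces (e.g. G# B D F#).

G# B D E#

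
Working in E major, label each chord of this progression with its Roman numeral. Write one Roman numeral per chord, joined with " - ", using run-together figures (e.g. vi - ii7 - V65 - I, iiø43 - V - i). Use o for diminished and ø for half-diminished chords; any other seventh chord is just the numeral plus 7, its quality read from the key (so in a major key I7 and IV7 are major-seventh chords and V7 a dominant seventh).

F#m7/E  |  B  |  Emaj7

F#m7/E: minor seventh chord on F# = scale degree 2 → ii42.
B: root B is the dominant; major triad there is V.
Emaj7: root E is the tonic; major seventh chord there is I7.

ii42 - V - I7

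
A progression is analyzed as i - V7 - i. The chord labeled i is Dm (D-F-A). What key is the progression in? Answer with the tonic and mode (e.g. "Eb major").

D minor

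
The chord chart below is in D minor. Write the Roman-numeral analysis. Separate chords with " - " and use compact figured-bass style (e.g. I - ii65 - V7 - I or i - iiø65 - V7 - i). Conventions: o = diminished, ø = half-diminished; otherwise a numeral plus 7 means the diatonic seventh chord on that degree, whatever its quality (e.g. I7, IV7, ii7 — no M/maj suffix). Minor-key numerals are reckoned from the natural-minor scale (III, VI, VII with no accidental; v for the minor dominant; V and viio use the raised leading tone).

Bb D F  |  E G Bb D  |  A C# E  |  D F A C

VI - iiø7 - V - i7

Bb-D-F: major triad on Bb = scale degree 6 → VI.
E-G-Bb-D: half-diminished seventh chord on E = scale degree 2 → iiø7.
A-C#-E: major triad on A = scale degree 5 → V.
D-F-A-C: root D is the tonic; minor seventh chord there is i7.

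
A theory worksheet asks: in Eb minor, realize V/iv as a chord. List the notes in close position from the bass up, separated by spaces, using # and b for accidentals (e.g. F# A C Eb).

V/iv is a secondary dominant — the dominant triad of iv. iv in Eb minor is Ab, so the applied chord's root is Eb, a perfect fifth above.
Building a major triad on Eb gives Eb-G-Bb.

Eb G Bb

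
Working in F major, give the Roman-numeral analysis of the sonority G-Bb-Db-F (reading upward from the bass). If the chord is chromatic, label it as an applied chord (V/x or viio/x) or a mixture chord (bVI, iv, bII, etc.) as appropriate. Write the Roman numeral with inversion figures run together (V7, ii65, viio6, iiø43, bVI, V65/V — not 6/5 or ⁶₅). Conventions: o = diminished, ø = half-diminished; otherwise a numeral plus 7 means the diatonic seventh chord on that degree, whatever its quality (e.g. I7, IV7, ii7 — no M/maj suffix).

iiø7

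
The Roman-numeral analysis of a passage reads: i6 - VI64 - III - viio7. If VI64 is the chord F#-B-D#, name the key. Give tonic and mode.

The anchor chord is a major triad on B, labeled VI64.
If B is scale degree 6 and the mode makes that degree carry a major triad, the tonic is D# and the mode is minor.

D# minor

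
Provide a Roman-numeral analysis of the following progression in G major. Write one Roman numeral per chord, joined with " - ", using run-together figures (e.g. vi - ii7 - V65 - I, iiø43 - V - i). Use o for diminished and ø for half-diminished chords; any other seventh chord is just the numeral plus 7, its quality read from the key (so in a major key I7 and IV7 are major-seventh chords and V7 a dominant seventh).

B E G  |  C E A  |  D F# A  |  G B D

vi64 - ii6 - V - I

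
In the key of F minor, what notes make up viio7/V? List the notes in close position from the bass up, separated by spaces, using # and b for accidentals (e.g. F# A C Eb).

B D F Ab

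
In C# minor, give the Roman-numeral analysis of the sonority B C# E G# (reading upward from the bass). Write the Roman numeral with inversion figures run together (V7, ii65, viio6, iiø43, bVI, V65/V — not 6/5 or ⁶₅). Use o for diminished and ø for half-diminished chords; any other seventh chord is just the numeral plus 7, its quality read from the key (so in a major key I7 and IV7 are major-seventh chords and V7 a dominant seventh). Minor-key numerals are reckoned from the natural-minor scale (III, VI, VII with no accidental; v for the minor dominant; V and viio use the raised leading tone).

i42

The pitches C#-E-G#-B form a minor seventh chord rooted on C#.
In C# minor, C# is the tonic; the diatonic minor seventh chord there is i7.
With B in the bass the chord is in third inversion, so the figured bass is 42.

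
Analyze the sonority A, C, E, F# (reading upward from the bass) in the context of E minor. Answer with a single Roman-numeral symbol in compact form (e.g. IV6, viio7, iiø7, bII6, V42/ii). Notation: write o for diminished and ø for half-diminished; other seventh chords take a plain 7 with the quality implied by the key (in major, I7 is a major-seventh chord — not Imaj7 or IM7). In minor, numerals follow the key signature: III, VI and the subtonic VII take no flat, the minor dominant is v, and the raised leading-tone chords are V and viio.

iiø65

Stacked in thirds the chord is F#-A-C-E: a half-diminished seventh chord on F#.
F# is scale degree 2 in E minor, and a half-diminished seventh chord on that degree is written iiø7.
With A in the bass the chord is in first inversion, so the figured bass is 65.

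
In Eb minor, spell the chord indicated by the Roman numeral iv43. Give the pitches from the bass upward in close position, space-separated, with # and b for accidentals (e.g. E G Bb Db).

Eb Gb Ab Cb

The numeral's case and figure indicate a minor seventh chord. In Eb minor its root, the subdominant, is Ab.
Stacking thirds from Ab gives Ab-Cb-Eb-Gb.
The figured bass 43 indicates second inversion, placing the fifth (Eb) in the bass: Eb-Gb-Ab-Cb.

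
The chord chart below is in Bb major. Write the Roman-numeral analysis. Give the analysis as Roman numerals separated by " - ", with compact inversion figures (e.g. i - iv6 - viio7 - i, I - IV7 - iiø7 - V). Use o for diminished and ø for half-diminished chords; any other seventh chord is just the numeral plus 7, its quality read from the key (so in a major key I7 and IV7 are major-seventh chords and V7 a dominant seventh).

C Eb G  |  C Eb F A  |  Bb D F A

ii - V43 - I7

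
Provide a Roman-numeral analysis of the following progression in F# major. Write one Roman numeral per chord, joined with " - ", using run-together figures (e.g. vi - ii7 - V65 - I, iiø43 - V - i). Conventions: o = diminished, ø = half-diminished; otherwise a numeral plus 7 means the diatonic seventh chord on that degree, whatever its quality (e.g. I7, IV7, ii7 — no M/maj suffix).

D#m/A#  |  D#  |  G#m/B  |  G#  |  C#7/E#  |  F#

vi64 - V/ii - ii6 - V/V - V65 - I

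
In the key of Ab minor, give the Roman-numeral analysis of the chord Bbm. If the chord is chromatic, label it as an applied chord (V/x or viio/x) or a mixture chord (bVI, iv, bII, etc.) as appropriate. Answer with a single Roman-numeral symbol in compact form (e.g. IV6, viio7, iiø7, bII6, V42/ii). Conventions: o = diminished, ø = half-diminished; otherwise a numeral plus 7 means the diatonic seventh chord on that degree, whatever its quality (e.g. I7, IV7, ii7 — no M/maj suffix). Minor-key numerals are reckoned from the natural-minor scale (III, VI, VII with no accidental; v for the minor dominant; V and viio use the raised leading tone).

ii

Stacked in thirds the chord is Bb-Db-F: a minor triad on Bb.
Bb is the second degree of Ab minor. This is the minor supertonic, borrowed from the parallel major (the Dorian ii).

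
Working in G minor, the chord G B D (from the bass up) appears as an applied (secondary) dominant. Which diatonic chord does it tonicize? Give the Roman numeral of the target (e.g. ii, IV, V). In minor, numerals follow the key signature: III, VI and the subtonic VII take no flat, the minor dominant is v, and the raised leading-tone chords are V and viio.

iv

The chord is a major triad on G.
A dominant resolves down a perfect fifth: G → C. In G minor, C is scale degree 4, i.e. iv.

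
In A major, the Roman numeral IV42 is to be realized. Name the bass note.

C#

IV in A major has root D; the chord is D-F#-A-C#.
The figure 42 means third inversion — the seventh is in the bass.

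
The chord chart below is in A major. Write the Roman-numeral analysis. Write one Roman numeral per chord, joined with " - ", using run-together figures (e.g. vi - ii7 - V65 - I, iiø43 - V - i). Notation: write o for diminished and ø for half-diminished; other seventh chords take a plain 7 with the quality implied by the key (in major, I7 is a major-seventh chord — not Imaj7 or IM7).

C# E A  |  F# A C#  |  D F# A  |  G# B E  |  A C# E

I6 - vi - IV - V6 - I

C#-E-A: major triad on A = scale degree 1 → I6.
F#-A-C#: minor triad on F# = scale degree 6 → vi.
D-F#-A: major triad on D = scale degree 4 → IV.
G#-B-E: major triad on E = scale degree 5 → V6.
A-C#-E: root A is the tonic; major triad there is I.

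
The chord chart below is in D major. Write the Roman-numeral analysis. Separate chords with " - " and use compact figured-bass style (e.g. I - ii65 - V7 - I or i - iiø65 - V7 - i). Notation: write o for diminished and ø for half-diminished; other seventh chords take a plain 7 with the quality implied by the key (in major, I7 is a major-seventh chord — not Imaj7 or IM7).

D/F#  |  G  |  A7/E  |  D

I6 - IV - V43 - I

D/F#: major triad on D = scale degree 1 → I6.
G has root G, degree 4 in D major, so IV.
A7/E: dominant seventh chord on A = scale degree 5 → V43.
D: major triad on D = scale degree 1 → I.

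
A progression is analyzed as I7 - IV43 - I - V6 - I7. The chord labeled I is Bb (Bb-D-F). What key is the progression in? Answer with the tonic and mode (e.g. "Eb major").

Bb major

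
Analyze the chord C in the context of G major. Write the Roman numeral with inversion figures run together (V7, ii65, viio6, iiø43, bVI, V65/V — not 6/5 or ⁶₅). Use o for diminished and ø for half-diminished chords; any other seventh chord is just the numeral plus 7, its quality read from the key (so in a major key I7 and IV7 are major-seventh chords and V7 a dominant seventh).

IV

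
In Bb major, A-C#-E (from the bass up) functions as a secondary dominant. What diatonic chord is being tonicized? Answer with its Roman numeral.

iii

The chord is a major triad on A.
A dominant resolves down a perfect fifth: A → D. In Bb major, D is scale degree 3, i.e. iii.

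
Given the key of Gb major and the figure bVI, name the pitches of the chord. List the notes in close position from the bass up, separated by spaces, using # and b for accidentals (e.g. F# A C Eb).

bVI is a major triad on the lowered sixth degree, borrowed from the parallel minor. In Gb major that root is Ebb.
So the chord is Ebb-Gb-Bbb.

Ebb Gb Bbb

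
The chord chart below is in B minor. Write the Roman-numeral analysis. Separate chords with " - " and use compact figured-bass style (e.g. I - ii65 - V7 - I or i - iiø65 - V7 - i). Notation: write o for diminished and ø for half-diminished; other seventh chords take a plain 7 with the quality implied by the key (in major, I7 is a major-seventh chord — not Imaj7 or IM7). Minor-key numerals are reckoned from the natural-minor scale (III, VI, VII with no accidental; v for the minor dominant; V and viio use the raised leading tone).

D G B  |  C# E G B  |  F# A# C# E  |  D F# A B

D-G-B has root G, degree 6 in B minor, so VI64.
C#-E-G-B has root C#, degree 2 in B minor, so iiø7.
F#-A#-C#-E: root F# is the dominant; dominant seventh chord there is V7.
D-F#-A-B: minor seventh chord on B = scale degree 1 → i65.

VI64 - iiø7 - V7 - i65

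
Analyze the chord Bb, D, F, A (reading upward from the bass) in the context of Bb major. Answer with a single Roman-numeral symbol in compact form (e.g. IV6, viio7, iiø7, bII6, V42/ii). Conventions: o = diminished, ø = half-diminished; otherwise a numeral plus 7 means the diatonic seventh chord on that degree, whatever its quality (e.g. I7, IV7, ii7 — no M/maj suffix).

The pitches Bb-D-F-A form a major seventh chord rooted on Bb.
In Bb major, Bb is the tonic; the diatonic major seventh chord there is I7.

I7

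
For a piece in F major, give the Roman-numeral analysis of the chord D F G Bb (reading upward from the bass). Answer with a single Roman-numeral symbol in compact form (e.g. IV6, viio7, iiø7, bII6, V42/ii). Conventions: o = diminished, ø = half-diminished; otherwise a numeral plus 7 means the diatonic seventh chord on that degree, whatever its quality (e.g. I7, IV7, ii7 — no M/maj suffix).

Stacked in thirds the chord is G-Bb-D-F: a minor seventh chord on G.
G is scale degree 2 in F major, and a minor seventh chord on that degree is written ii7.
With D in the bass the chord is in second inversion, so the figured bass is 43.

ii43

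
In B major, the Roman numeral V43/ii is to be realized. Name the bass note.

The applied chord V43/ii is rooted on G#: G#-B#-D#-F#.
The figure 43 means second inversion — the fifth is in the bass.

D#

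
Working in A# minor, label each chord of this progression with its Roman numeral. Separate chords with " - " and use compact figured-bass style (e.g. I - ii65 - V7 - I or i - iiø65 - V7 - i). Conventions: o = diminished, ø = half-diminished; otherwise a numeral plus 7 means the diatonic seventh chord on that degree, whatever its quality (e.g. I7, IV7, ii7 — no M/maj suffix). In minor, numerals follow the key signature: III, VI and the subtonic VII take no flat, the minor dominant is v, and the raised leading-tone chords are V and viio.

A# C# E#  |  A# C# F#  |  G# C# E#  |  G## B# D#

A#-C#-E# has root A#, degree 1 in A# minor, so i.
A#-C#-F# has root F#, degree 6 in A# minor, so VI6.
G#-C#-E#: major triad on C# = scale degree 3 → III64.
G##-B#-D#: diminished triad on G## = scale degree 7 → viio.

i - VI6 - III64 - viio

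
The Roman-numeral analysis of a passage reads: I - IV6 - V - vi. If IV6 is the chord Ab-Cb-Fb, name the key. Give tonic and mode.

IV6 is given as Ab-Cb-Fb — a major triad with root Fb.
IV6 on Fb implies Fb is the subdominant; that puts the tonic at Cb, and the uppercase numeral fits major mode.

Cb major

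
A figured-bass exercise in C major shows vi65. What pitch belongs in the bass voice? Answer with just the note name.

C

vi in C major has root A; the chord is A-C-E-G.
The figure 65 means first inversion — the third is in the bass.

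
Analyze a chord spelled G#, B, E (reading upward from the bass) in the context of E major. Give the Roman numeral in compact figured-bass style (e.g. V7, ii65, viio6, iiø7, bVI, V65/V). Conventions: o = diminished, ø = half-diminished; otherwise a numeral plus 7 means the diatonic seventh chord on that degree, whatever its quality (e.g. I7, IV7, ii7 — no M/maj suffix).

Stacked in thirds the chord is E-G#-B: a major triad on E.
E is scale degree 1 in E major, and a major triad on that degree is written I.
With G# in the bass the chord is in first inversion, so the figured bass is 6.

I6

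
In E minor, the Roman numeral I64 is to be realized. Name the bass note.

B

I in E minor has root E; the chord is E-G#-B.
The figure 64 means second inversion — the fifth is in the bass.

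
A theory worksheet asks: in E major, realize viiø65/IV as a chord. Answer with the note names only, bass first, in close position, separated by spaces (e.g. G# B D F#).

B D F# G#

The slash marks an applied leading-tone chord: viio of IV. In E major, IV is A, so the leading tone to it is G#, a half step below.
Building a half-diminished seventh chord on G# gives G#-B-D-F#.
The figured bass 65 indicates first inversion, placing the third (B) in the bass: B-D-F#-G#.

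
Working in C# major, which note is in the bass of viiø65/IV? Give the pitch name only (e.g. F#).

G#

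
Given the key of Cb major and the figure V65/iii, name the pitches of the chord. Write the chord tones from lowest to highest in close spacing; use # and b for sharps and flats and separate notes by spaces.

D F Ab Bb

V65/iii is a secondary dominant — the dominant seventh of iii. iii in Cb major is Eb, so the applied chord's root is Bb, a perfect fifth above.
Building a dominant seventh chord on Bb gives Bb-D-F-Ab.
The figured bass 65 indicates first inversion, placing the third (D) in the bass: D-F-Ab-Bb.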